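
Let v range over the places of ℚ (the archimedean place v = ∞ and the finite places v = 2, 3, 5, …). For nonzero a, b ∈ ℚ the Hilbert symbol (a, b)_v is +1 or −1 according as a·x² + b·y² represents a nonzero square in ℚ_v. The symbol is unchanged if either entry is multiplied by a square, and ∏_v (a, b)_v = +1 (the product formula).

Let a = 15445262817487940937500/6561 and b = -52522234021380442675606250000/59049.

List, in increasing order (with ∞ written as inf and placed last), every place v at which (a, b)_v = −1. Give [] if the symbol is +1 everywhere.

[2, 5, 11, 13, 37, 41]

(a, b) ≡ (174455, -3529097) mod (ℚ^×)²; places V = {2, 3, 5, 7, 11, 13, 23, 29, 37, 41, ∞}.
(a,b)_41: α=3, u≡20; β=4, v≡34 (mod 41); (20|41)=+1, (34|41)=-1; sign (−1)^0·+1^4·-1^3 = -1.
(a,b)_∞: sgn(174455)=+, sgn(-3529097)=−, so +1.
(a,b)_5: α=7, u≡4; β=8, v≡2 (mod 5); (4|5)=+1, (2|5)=-1; sign (−1)^0·+1^8·-1^7 = -1.
(a,b)_23: α=1, u≡3; β=1, v≡11 (mod 23); (3|23)=+1, (11|23)=-1; sign (−1)^1·+1^1·-1^1 = +1.
(a,b)_7: α=2, u≡4; β=2, v≡1 (mod 7); (4|7)=+1, (1|7)=+1; sign (−1)^0·+1^2·+1^2 = +1.
(a,b)_2: α=2, β=4; u≡7, v≡7 (mod 8); ε(u)ε(v)=1·1, αω(v)=2·0, βω(u)=4·0; sum ≡ 1  ⇒  -1.
(a,b)_13: α=2, u≡2; β=3, v≡10 (mod 13); (2|13)=-1, (10|13)=+1; sign (−1)^0·-1^3·+1^2 = -1.
(a,b)_37: α=1, u≡33; β=1, v≡8 (mod 37); (33|37)=+1, (8|37)=-1; sign (−1)^0·+1^1·-1^1 = -1.
(a,b)_11: α=2, u≡7; β=3, v≡8 (mod 11); (7|11)=-1, (8|11)=-1; sign (−1)^0·-1^3·-1^2 = -1.
(a,b)_29: α=2, u≡13; β=3, v≡7 (mod 29); (13|29)=+1, (7|29)=+1; sign (−1)^0·+1^3·+1^2 = +1.
(a,b)_3: α=-8, u≡2; β=-10, v≡1 (mod 3); (2|3)=-1, (1|3)=+1; sign (−1)^0·-1^-10·+1^-8 = +1.
(174455, -3529097 / ℚ) ramifies at {2, 5, 11, 13, 37, 41}: a division algebra.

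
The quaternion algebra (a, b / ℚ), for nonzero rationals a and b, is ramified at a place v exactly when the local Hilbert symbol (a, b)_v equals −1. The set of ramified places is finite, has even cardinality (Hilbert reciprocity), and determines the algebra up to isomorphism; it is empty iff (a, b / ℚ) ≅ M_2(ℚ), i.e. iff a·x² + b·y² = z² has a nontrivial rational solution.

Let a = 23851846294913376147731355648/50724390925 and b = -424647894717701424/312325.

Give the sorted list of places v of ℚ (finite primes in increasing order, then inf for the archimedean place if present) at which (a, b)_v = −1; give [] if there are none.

[11, 13, 17, 19]

Mod squares: a ≡ 1326, b ≡ -138567. Check v ∈ {∞, 2, 3, 5, 7, 11, 13, 17, 19, 23, 31}.
v=∞: 1326 > 0 and -138567 < 0  ⇒  (a,b)_∞ = +1.
v=23: a=23^4·(≡14), b=23^2·(≡12) mod 23; (14|23)=-1, (12|23)=+1; (−1)^{4·2·11}·(-1)^2·(+1)^4 = +1.
v=11: a=11^6·(≡8), b=11^5·(≡9) mod 11; (8|11)=-1, (9|11)=+1; (−1)^{6·5·5}·(-1)^5·(+1)^6 = -1.
v=5: a=5^-2·(≡4), b=5^-2·(≡2) mod 5; (4|5)=+1, (2|5)=-1; (−1)^{-2·-2·2}·(+1)^-2·(-1)^-2 = +1.
v=19: a=19^2·(≡14), b=19^1·(≡13) mod 19; (14|19)=-1, (13|19)=-1; (−1)^{2·1·9}·(-1)^1·(-1)^2 = -1.
v=17: a=17^1·(≡7), b=17^1·(≡2) mod 17; (7|17)=-1, (2|17)=+1; (−1)^{1·1·8}·(-1)^1·(+1)^1 = -1.
v=2: v_2(a)=11, v_2(b)=4; units ≡ 7, 1 (mod 8); ε·ε+αω+βω = 1·0+11·0+4·0 ≡ 0  ⇒  (a,b)_2 = +1.
v=13: a=13^-3·(≡8), b=13^-1·(≡10) mod 13; (8|13)=-1, (10|13)=+1; (−1)^{-3·-1·6}·(-1)^-1·(+1)^-3 = -1.
v=3: a=3^13·(≡1), b=3^9·(≡2) mod 3; (1|3)=+1, (2|3)=-1; (−1)^{13·9·1}·(+1)^9·(-1)^13 = +1.
v=31: a=31^-4·(≡17), b=31^-2·(≡26) mod 31; (17|31)=-1, (26|31)=-1; (−1)^{-4·-2·15}·(-1)^-2·(-1)^-4 = +1.
v=7: a=7^4·(≡3), b=7^2·(≡5) mod 7; (3|7)=-1, (5|7)=-1; (−1)^{4·2·3}·(-1)^2·(-1)^4 = +1.
|Ram(1326, -138567)| = 4, even; anisotropic at {11, 13, 17, 19}.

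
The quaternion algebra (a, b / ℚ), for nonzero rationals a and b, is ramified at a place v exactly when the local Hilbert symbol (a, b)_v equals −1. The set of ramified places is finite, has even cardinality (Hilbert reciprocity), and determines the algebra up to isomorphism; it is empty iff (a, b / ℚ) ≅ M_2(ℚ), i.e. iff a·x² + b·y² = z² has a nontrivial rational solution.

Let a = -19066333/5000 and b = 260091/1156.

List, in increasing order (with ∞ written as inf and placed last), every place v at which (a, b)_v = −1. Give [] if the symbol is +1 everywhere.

(a, b) ≡ (-315146, 19) mod (ℚ^×)²; places V = {2, 3, 5, 11, 13, 17, 19, 23, 31, ∞}.
(a,b)_5: α=-4, u≡4; β=0, v≡1 (mod 5); (4|5)=+1, (1|5)=+1; sign (−1)^0·+1^0·+1^-4 = +1.
(a,b)_31: α=1, u≡10; β=0, v≡7 (mod 31); (10|31)=+1, (7|31)=+1; sign (−1)^0·+1^0·+1^1 = +1.
(a,b)_13: α=1, u≡4; β=2, v≡8 (mod 13); (4|13)=+1, (8|13)=-1; sign (−1)^0·+1^2·-1^1 = -1.
(a,b)_11: α=2, u≡4; β=0, v≡7 (mod 11); (4|11)=+1, (7|11)=-1; sign (−1)^0·+1^0·-1^2 = +1.
(a,b)_19: α=0, u≡5; β=1, v≡16 (mod 19); (5|19)=+1, (16|19)=+1; sign (−1)^0·+1^1·+1^0 = +1.
(a,b)_∞: sgn(-315146)=−, sgn(19)=+, so +1.
(a,b)_2: α=-3, β=-2; u≡3, v≡3 (mod 8); ε(u)ε(v)=1·1, αω(v)=-3·1, βω(u)=-2·1; sum ≡ 0  ⇒  +1.
(a,b)_17: α=1, u≡13; β=-2, v≡2 (mod 17); (13|17)=+1, (2|17)=+1; sign (−1)^0·+1^-2·+1^1 = +1.
(a,b)_3: α=0, u≡1; β=4, v≡1 (mod 3); (1|3)=+1, (1|3)=+1; sign (−1)^0·+1^4·+1^0 = +1.
(a,b)_23: α=1, u≡2; β=0, v≡5 (mod 23); (2|23)=+1, (5|23)=-1; sign (−1)^0·+1^0·-1^1 = -1.
|Ram(-315146, 19)| = 2, even; anisotropic at {13, 23}.

[13, 23]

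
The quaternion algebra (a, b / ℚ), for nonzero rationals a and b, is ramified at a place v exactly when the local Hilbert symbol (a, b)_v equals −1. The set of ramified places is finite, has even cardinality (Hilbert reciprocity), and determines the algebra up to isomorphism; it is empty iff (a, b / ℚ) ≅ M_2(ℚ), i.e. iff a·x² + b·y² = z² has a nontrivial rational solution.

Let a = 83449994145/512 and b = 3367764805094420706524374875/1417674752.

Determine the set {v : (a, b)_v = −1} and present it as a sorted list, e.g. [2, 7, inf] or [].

[2, 23]

(a, b) ≡ (11785890, 310) mod (ℚ^×)²; places V = {2, 3, 5, 7, 13, 17, 19, 23, 29, 31, ∞}.
(a,b)_7: α=2, u≡4; β=2, v≡4 (mod 7); (4|7)=+1, (4|7)=+1; sign (−1)^0·+1^2·+1^2 = +1.
(a,b)_17: α=2, u≡3; β=6, v≡8 (mod 17); (3|17)=-1, (8|17)=+1; sign (−1)^0·-1^6·+1^2 = +1.
(a,b)_29: α=1, u≡4; β=2, v≡25 (mod 29); (4|29)=+1, (25|29)=+1; sign (−1)^0·+1^2·+1^1 = +1.
(a,b)_13: α=0, u≡10; β=-2, v≡7 (mod 13); (10|13)=+1, (7|13)=-1; sign (−1)^0·+1^-2·-1^0 = +1.
(a,b)_∞: sgn(11785890)=+, sgn(310)=+, so +1.
(a,b)_2: α=-9, β=-23; u≡1, v≡3 (mod 8); ε(u)ε(v)=0·1, αω(v)=-9·1, βω(u)=-23·0; sum ≡ 1  ⇒  -1.
(a,b)_19: α=1, u≡6; β=2, v≡4 (mod 19); (6|19)=+1, (4|19)=+1; sign (−1)^0·+1^2·+1^1 = +1.
(a,b)_31: α=1, u≡26; β=3, v≡5 (mod 31); (26|31)=-1, (5|31)=+1; sign (−1)^1·-1^3·+1^1 = +1.
(a,b)_5: α=1, u≡2; β=3, v≡2 (mod 5); (2|5)=-1, (2|5)=-1; sign (−1)^0·-1^3·-1^1 = +1.
(a,b)_3: α=1, u≡1; β=2, v≡1 (mod 3); (1|3)=+1, (1|3)=+1; sign (−1)^0·+1^2·+1^1 = +1.
(a,b)_23: α=1, u≡2; β=4, v≡19 (mod 23); (2|23)=+1, (19|23)=-1; sign (−1)^0·+1^4·-1^1 = -1.
|Ram(11785890, 310)| = 2, even; anisotropic at {2, 23}.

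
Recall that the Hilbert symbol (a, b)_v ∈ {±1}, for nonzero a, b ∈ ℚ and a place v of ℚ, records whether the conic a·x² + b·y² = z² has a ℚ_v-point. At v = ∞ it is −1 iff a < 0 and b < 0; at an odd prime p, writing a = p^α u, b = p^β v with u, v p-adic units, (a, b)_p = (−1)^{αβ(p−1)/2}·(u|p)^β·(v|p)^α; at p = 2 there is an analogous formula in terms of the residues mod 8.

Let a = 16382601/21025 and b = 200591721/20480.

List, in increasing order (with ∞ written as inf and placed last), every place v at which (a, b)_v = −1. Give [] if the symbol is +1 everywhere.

[3, 19, 31, 41]

Mod squares: a ≡ 3441, b ≡ 42845. Check v ∈ {∞, 2, 3, 5, 11, 17, 19, 23, 29, 31, 37, 41}.
v=37: a=37^1·(≡24), b=37^0·(≡27) mod 37; (24|37)=-1, (27|37)=+1; (−1)^{1·0·18}·(-1)^0·(+1)^1 = +1.
v=5: a=5^-2·(≡1), b=5^-1·(≡1) mod 5; (1|5)=+1, (1|5)=+1; (−1)^{-2·-1·2}·(+1)^-1·(+1)^-2 = +1.
v=23: a=23^2·(≡19), b=23^0·(≡5) mod 23; (19|23)=-1, (5|23)=-1; (−1)^{2·0·11}·(-1)^0·(-1)^2 = +1.
v=3: a=3^3·(≡1), b=3^4·(≡2) mod 3; (1|3)=+1, (2|3)=-1; (−1)^{3·4·1}·(+1)^4·(-1)^3 = -1.
v=11: a=11^0·(≡1), b=11^1·(≡1) mod 11; (1|11)=+1, (1|11)=+1; (−1)^{0·1·5}·(+1)^1·(+1)^0 = +1.
v=17: a=17^0·(≡11), b=17^2·(≡11) mod 17; (11|17)=-1, (11|17)=-1; (−1)^{0·2·8}·(-1)^2·(-1)^0 = +1.
v=∞: 3441 > 0 and 42845 > 0  ⇒  (a,b)_∞ = +1.
v=29: a=29^-2·(≡27), b=29^0·(≡14) mod 29; (27|29)=-1, (14|29)=-1; (−1)^{-2·0·14}·(-1)^0·(-1)^-2 = +1.
v=31: a=31^1·(≡2), b=31^0·(≡15) mod 31; (2|31)=+1, (15|31)=-1; (−1)^{1·0·15}·(+1)^0·(-1)^1 = -1.
v=41: a=41^0·(≡7), b=41^1·(≡25) mod 41; (7|41)=-1, (25|41)=+1; (−1)^{0·1·20}·(-1)^1·(+1)^0 = -1.
v=19: a=19^0·(≡2), b=19^1·(≡12) mod 19; (2|19)=-1, (12|19)=-1; (−1)^{0·1·9}·(-1)^1·(-1)^0 = -1.
v=2: v_2(a)=0, v_2(b)=-12; units ≡ 1, 5 (mod 8); ε·ε+αω+βω = 0·0+0·1+-12·0 ≡ 0  ⇒  (a,b)_2 = +1.
(3441, 42845 / ℚ) ramifies at {3, 19, 31, 41}: a division algebra.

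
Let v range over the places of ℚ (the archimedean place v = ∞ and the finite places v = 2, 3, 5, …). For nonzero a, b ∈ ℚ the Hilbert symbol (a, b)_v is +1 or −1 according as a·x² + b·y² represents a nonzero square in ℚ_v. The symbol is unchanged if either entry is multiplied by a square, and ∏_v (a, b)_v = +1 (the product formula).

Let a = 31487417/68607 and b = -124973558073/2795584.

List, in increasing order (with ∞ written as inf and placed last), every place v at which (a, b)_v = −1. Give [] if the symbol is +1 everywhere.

[2, 13]

(a, b) ≡ (2639, -377) mod (ℚ^×)²; places V = {2, 3, 7, 11, 13, 17, 19, 29, ∞}.
(a,b)_19: α=0, u≡5; β=-2, v≡12 (mod 19); (5|19)=+1, (12|19)=-1; sign (−1)^0·+1^-2·-1^0 = +1.
(a,b)_7: α=-1, u≡3; β=2, v≡2 (mod 7); (3|7)=-1, (2|7)=+1; sign (−1)^0·-1^2·+1^-1 = +1.
(a,b)_13: α=1, u≡11; β=1, v≡4 (mod 13); (11|13)=-1, (4|13)=+1; sign (−1)^0·-1^1·+1^1 = -1.
(a,b)_17: α=4, u≡13; β=4, v≡5 (mod 17); (13|17)=+1, (5|17)=-1; sign (−1)^0·+1^4·-1^4 = +1.
(a,b)_29: α=1, u≡23; β=1, v≡4 (mod 29); (23|29)=+1, (4|29)=+1; sign (−1)^0·+1^1·+1^1 = +1.
(a,b)_11: α=-2, u≡10; β=-2, v≡8 (mod 11); (10|11)=-1, (8|11)=-1; sign (−1)^0·-1^-2·-1^-2 = +1.
(a,b)_2: α=0, β=-6; u≡7, v≡7 (mod 8); ε(u)ε(v)=1·1, αω(v)=0·0, βω(u)=-6·0; sum ≡ 1  ⇒  -1.
(a,b)_3: α=-4, u≡2; β=4, v≡1 (mod 3); (2|3)=-1, (1|3)=+1; sign (−1)^0·-1^4·+1^-4 = +1.
(a,b)_∞: sgn(2639)=+, sgn(-377)=−, so +1.
(2639, -377 / ℚ) ramifies at {2, 13}: a division algebra.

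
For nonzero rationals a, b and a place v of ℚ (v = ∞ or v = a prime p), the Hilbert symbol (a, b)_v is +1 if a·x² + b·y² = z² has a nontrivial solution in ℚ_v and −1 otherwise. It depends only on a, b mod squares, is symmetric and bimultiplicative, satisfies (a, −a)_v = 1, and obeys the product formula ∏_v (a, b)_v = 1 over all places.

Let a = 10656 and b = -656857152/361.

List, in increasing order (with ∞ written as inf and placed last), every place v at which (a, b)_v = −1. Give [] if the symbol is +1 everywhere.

(a, b) ≡ (74, -17) mod (ℚ^×)²; places V = {2, 3, 7, 17, 19, 37, ∞}.
(a,b)_2: α=5, β=6; u≡5, v≡7 (mod 8); ε(u)ε(v)=0·1, αω(v)=5·0, βω(u)=6·1; sum ≡ 0  ⇒  +1.
(a,b)_3: α=2, u≡2; β=2, v≡1 (mod 3); (2|3)=-1, (1|3)=+1; sign (−1)^0·-1^2·+1^2 = +1.
(a,b)_∞: sgn(74)=+, sgn(-17)=−, so +1.
(a,b)_7: α=0, u≡2; β=2, v≡1 (mod 7); (2|7)=+1, (1|7)=+1; sign (−1)^0·+1^2·+1^0 = +1.
(a,b)_37: α=1, u≡29; β=2, v≡32 (mod 37); (29|37)=-1, (32|37)=-1; sign (−1)^0·-1^2·-1^1 = -1.
(a,b)_17: α=0, u≡14; β=1, v≡8 (mod 17); (14|17)=-1, (8|17)=+1; sign (−1)^0·-1^1·+1^0 = -1.
(a,b)_19: α=0, u≡16; β=-2, v≡18 (mod 19); (16|19)=+1, (18|19)=-1; sign (−1)^0·+1^-2·-1^0 = +1.
Ram(74, -17) = {17, 37}; no ℚ_17-point on the conic.

[17, 37]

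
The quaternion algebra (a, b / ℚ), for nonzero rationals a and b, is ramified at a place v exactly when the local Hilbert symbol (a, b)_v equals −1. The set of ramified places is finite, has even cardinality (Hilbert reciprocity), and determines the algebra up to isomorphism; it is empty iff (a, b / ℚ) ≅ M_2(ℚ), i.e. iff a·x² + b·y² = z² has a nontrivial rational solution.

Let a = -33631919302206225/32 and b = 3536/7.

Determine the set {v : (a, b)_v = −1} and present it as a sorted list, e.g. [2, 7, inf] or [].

Mod squares: a ≡ -1122, b ≡ 1547. Check v ∈ {∞, 2, 3, 5, 7, 11, 13, 17}.
v=13: a=13^4·(≡10), b=13^1·(≡11) mod 13; (10|13)=+1, (11|13)=-1; (−1)^{4·1·6}·(+1)^1·(-1)^4 = +1.
v=∞: -1122 < 0 and 1547 > 0  ⇒  (a,b)_∞ = +1.
v=2: v_2(a)=-5, v_2(b)=4; units ≡ 7, 3 (mod 8); ε·ε+αω+βω = 1·1+-5·1+4·0 ≡ 0  ⇒  (a,b)_2 = +1.
v=3: a=3^1·(≡1), b=3^0·(≡2) mod 3; (1|3)=+1, (2|3)=-1; (−1)^{1·0·1}·(+1)^0·(-1)^1 = -1.
v=17: a=17^3·(≡2), b=17^1·(≡3) mod 17; (2|17)=+1, (3|17)=-1; (−1)^{3·1·8}·(+1)^1·(-1)^3 = -1.
v=11: a=11^3·(≡10), b=11^0·(≡7) mod 11; (10|11)=-1, (7|11)=-1; (−1)^{3·0·5}·(-1)^0·(-1)^3 = -1.
v=7: a=7^4·(≡3), b=7^-1·(≡1) mod 7; (3|7)=-1, (1|7)=+1; (−1)^{4·-1·3}·(-1)^-1·(+1)^4 = -1.
v=5: a=5^2·(≡3), b=5^0·(≡3) mod 5; (3|5)=-1, (3|5)=-1; (−1)^{2·0·2}·(-1)^0·(-1)^2 = +1.
Ram(-1122, 1547) = {3, 7, 11, 17}; no ℚ_3-point on the conic.

[3, 7, 11, 17]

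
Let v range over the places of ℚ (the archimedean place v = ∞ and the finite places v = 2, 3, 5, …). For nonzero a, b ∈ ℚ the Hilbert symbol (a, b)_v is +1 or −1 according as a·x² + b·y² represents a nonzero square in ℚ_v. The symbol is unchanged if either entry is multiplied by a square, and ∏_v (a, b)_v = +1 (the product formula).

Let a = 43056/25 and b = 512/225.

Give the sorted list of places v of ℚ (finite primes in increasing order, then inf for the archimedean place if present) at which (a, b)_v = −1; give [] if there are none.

Mod squares: a ≡ 299, b ≡ 2. Check v ∈ {∞, 2, 3, 5, 13, 23}.
v=13: a=13^1·(≡3), b=13^0·(≡11) mod 13; (3|13)=+1, (11|13)=-1; (−1)^{1·0·6}·(+1)^0·(-1)^1 = -1.
v=23: a=23^1·(≡16), b=23^0·(≡8) mod 23; (16|23)=+1, (8|23)=+1; (−1)^{1·0·11}·(+1)^0·(+1)^1 = +1.
v=5: a=5^-2·(≡1), b=5^-2·(≡3) mod 5; (1|5)=+1, (3|5)=-1; (−1)^{-2·-2·2}·(+1)^-2·(-1)^-2 = +1.
v=2: v_2(a)=4, v_2(b)=9; units ≡ 3, 1 (mod 8); ε·ε+αω+βω = 1·0+4·0+9·1 ≡ 1  ⇒  (a,b)_2 = -1.
v=∞: 299 > 0 and 2 > 0  ⇒  (a,b)_∞ = +1.
v=3: a=3^2·(≡2), b=3^-2·(≡2) mod 3; (2|3)=-1, (2|3)=-1; (−1)^{2·-2·1}·(-1)^-2·(-1)^2 = +1.
Ram(299, 2) = {2, 13}; no ℚ_2-point on the conic.

[2, 13]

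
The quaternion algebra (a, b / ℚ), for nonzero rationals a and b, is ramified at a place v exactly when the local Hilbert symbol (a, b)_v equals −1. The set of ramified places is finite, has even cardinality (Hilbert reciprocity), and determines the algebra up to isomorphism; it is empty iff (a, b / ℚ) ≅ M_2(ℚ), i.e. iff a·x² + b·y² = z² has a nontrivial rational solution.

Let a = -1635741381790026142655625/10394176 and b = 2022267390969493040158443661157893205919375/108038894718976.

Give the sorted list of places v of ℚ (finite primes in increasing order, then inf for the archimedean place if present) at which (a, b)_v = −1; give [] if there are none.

[2, 7, 17, 23]

Mod squares: a ≡ -189329, b ≡ 256151. Check v ∈ {∞, 2, 3, 5, 7, 11, 13, 17, 23, 31, 37, 43}.
v=37: a=37^3·(≡9), b=37^5·(≡28) mod 37; (9|37)=+1, (28|37)=+1; (−1)^{3·5·18}·(+1)^5·(+1)^3 = +1.
v=23: a=23^2·(≡15), b=23^3·(≡10) mod 23; (15|23)=-1, (10|23)=-1; (−1)^{2·3·11}·(-1)^3·(-1)^2 = -1.
v=7: a=7^3·(≡4), b=7^5·(≡4) mod 7; (4|7)=+1, (4|7)=+1; (−1)^{3·5·3}·(+1)^5·(+1)^3 = -1.
v=3: a=3^6·(≡1), b=3^12·(≡2) mod 3; (1|3)=+1, (2|3)=-1; (−1)^{6·12·1}·(+1)^12·(-1)^6 = +1.
v=5: a=5^4·(≡1), b=5^4·(≡1) mod 5; (1|5)=+1, (1|5)=+1; (−1)^{4·4·2}·(+1)^4·(+1)^4 = +1.
v=31: a=31^-2·(≡28), b=31^-4·(≡12) mod 31; (28|31)=+1, (12|31)=-1; (−1)^{-2·-4·15}·(+1)^-4·(-1)^-2 = +1.
v=17: a=17^3·(≡4), b=17^6·(≡5) mod 17; (4|17)=+1, (5|17)=-1; (−1)^{3·6·8}·(+1)^6·(-1)^3 = -1.
v=∞: -189329 < 0 and 256151 > 0  ⇒  (a,b)_∞ = +1.
v=2: v_2(a)=-6, v_2(b)=-12; units ≡ 7, 7 (mod 8); ε·ε+αω+βω = 1·1+-6·0+-12·0 ≡ 1  ⇒  (a,b)_2 = -1.
v=11: a=11^0·(≡3), b=11^2·(≡9) mod 11; (3|11)=+1, (9|11)=+1; (−1)^{0·2·5}·(+1)^2·(+1)^0 = +1.
v=43: a=43^3·(≡42), b=43^5·(≡6) mod 43; (42|43)=-1, (6|43)=+1; (−1)^{3·5·21}·(-1)^5·(+1)^3 = +1.
v=13: a=13^-2·(≡9), b=13^-4·(≡1) mod 13; (9|13)=+1, (1|13)=+1; (−1)^{-2·-4·6}·(+1)^-4·(+1)^-2 = +1.
|Ram(-189329, 256151)| = 4, even; anisotropic at {2, 7, 17, 23}.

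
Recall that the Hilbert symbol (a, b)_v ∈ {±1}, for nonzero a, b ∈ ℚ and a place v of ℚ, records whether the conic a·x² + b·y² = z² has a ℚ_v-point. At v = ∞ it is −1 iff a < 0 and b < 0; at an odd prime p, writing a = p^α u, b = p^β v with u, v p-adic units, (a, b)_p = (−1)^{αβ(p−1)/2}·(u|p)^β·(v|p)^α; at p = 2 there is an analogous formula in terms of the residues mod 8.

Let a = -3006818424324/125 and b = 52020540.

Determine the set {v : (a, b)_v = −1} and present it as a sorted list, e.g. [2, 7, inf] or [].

Mod squares: a ≡ -5, b ≡ 1445015. Check v ∈ {∞, 2, 3, 5, 11, 13, 43, 47}.
v=2: v_2(a)=2, v_2(b)=2; units ≡ 3, 7 (mod 8); ε·ε+αω+βω = 1·1+2·0+2·1 ≡ 1  ⇒  (a,b)_2 = -1.
v=43: a=43^2·(≡16), b=43^1·(≡18) mod 43; (16|43)=+1, (18|43)=-1; (−1)^{2·1·21}·(+1)^1·(-1)^2 = +1.
v=3: a=3^2·(≡1), b=3^2·(≡2) mod 3; (1|3)=+1, (2|3)=-1; (−1)^{2·2·1}·(+1)^2·(-1)^2 = +1.
v=13: a=13^2·(≡2), b=13^1·(≡11) mod 13; (2|13)=-1, (11|13)=-1; (−1)^{2·1·6}·(-1)^1·(-1)^2 = -1.
v=47: a=47^2·(≡3), b=47^1·(≡17) mod 47; (3|47)=+1, (17|47)=+1; (−1)^{2·1·23}·(+1)^1·(+1)^2 = +1.
v=5: a=5^-3·(≡1), b=5^1·(≡3) mod 5; (1|5)=+1, (3|5)=-1; (−1)^{-3·1·2}·(+1)^1·(-1)^-3 = -1.
v=11: a=11^2·(≡6), b=11^1·(≡9) mod 11; (6|11)=-1, (9|11)=+1; (−1)^{2·1·5}·(-1)^1·(+1)^2 = -1.
v=∞: -5 < 0 and 1445015 > 0  ⇒  (a,b)_∞ = +1.
|Ram(-5, 1445015)| = 4, even; anisotropic at {2, 5, 11, 13}.

[2, 5, 11, 13]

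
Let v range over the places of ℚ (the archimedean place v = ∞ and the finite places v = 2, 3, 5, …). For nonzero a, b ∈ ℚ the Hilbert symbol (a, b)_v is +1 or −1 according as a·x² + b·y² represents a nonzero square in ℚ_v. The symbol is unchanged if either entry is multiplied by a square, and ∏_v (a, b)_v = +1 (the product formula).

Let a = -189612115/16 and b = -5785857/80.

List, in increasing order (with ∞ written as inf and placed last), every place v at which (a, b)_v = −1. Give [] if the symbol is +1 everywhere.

(a, b) ≡ (-7315, -26565) mod (ℚ^×)²; places V = {2, 3, 5, 7, 11, 19, 23, ∞}.
(a,b)_19: α=1, u≡2; β=0, v≡1 (mod 19); (2|19)=-1, (1|19)=+1; sign (−1)^0·-1^0·+1^1 = +1.
(a,b)_2: α=-4, β=-4; u≡5, v≡3 (mod 8); ε(u)ε(v)=0·1, αω(v)=-4·1, βω(u)=-4·1; sum ≡ 0  ⇒  +1.
(a,b)_11: α=1, u≡6; β=3, v≡3 (mod 11); (6|11)=-1, (3|11)=+1; sign (−1)^1·-1^3·+1^1 = +1.
(a,b)_7: α=3, u≡3; β=1, v≡3 (mod 7); (3|7)=-1, (3|7)=-1; sign (−1)^1·-1^1·-1^3 = -1.
(a,b)_5: α=1, u≡2; β=-1, v≡3 (mod 5); (2|5)=-1, (3|5)=-1; sign (−1)^0·-1^-1·-1^1 = +1.
(a,b)_23: α=2, u≡7; β=1, v≡16 (mod 23); (7|23)=-1, (16|23)=+1; sign (−1)^0·-1^1·+1^2 = -1.
(a,b)_3: α=0, u≡2; β=3, v≡1 (mod 3); (2|3)=-1, (1|3)=+1; sign (−1)^0·-1^3·+1^0 = -1.
(a,b)_∞: sgn(-7315)=−, sgn(-26565)=−, so -1.
(-7315, -26565 / ℚ) ramifies at {3, 7, 23, ∞}: a division algebra.

[3, 7, 23, inf]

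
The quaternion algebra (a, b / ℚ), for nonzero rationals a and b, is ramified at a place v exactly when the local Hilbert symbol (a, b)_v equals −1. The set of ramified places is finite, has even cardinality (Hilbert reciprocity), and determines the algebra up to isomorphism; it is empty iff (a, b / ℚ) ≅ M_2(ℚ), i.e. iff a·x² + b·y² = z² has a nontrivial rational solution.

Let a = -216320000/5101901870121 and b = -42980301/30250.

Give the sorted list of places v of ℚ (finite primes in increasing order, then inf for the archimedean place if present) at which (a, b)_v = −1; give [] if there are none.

[2, 5, 13, inf]

(a, b) ≡ (-2, -2210) mod (ℚ^×)²; places V = {2, 3, 5, 7, 11, 13, 17, 19, 37, ∞}.
(a,b)_3: α=-6, u≡1; β=4, v≡1 (mod 3); (1|3)=+1, (1|3)=+1; sign (−1)^0·+1^4·+1^-6 = +1.
(a,b)_13: α=2, u≡8; β=1, v≡4 (mod 13); (8|13)=-1, (4|13)=+1; sign (−1)^0·-1^1·+1^2 = -1.
(a,b)_19: α=-2, u≡4; β=0, v≡18 (mod 19); (4|19)=+1, (18|19)=-1; sign (−1)^0·+1^0·-1^-2 = +1.
(a,b)_5: α=4, u≡3; β=-3, v≡2 (mod 5); (3|5)=-1, (2|5)=-1; sign (−1)^0·-1^-3·-1^4 = -1.
(a,b)_7: α=-2, u≡5; β=4, v≡4 (mod 7); (5|7)=-1, (4|7)=+1; sign (−1)^0·-1^4·+1^-2 = +1.
(a,b)_11: α=0, u≡5; β=-2, v≡4 (mod 11); (5|11)=+1, (4|11)=+1; sign (−1)^0·+1^-2·+1^0 = +1.
(a,b)_2: α=11, β=-1; u≡7, v≡7 (mod 8); ε(u)ε(v)=1·1, αω(v)=11·0, βω(u)=-1·0; sum ≡ 1  ⇒  -1.
(a,b)_17: α=-2, u≡13; β=1, v≡3 (mod 17); (13|17)=+1, (3|17)=-1; sign (−1)^0·+1^1·-1^-2 = +1.
(a,b)_∞: sgn(-2)=−, sgn(-2210)=−, so -1.
(a,b)_37: α=-2, u≡35; β=0, v≡11 (mod 37); (35|37)=-1, (11|37)=+1; sign (−1)^0·-1^0·+1^-2 = +1.
(-2, -2210 / ℚ) ramifies at {2, 5, 13, ∞}: a division algebra.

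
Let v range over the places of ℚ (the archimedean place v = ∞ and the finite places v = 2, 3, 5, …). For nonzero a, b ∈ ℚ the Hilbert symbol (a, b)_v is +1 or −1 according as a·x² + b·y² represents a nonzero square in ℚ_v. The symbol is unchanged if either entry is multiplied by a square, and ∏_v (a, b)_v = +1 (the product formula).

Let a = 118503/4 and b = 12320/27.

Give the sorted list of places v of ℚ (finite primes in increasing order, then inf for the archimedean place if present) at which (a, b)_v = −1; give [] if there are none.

(a, b) ≡ (1463, 2310) mod (ℚ^×)²; places V = {2, 3, 5, 7, 11, 19, ∞}.
(a,b)_2: α=-2, β=5; u≡7, v≡3 (mod 8); ε(u)ε(v)=1·1, αω(v)=-2·1, βω(u)=5·0; sum ≡ 1  ⇒  -1.
(a,b)_7: α=1, u≡6; β=1, v≡4 (mod 7); (6|7)=-1, (4|7)=+1; sign (−1)^1·-1^1·+1^1 = +1.
(a,b)_11: α=1, u≡1; β=1, v≡4 (mod 11); (1|11)=+1, (4|11)=+1; sign (−1)^1·+1^1·+1^1 = -1.
(a,b)_19: α=1, u≡6; β=0, v≡1 (mod 19); (6|19)=+1, (1|19)=+1; sign (−1)^0·+1^0·+1^1 = +1.
(a,b)_3: α=4, u≡2; β=-3, v≡2 (mod 3); (2|3)=-1, (2|3)=-1; sign (−1)^0·-1^-3·-1^4 = -1.
(a,b)_5: α=0, u≡2; β=1, v≡2 (mod 5); (2|5)=-1, (2|5)=-1; sign (−1)^0·-1^1·-1^0 = -1.
(a,b)_∞: sgn(1463)=+, sgn(2310)=+, so +1.
(1463, 2310 / ℚ) ramifies at {2, 3, 5, 11}: a division algebra.

[2, 3, 5, 11]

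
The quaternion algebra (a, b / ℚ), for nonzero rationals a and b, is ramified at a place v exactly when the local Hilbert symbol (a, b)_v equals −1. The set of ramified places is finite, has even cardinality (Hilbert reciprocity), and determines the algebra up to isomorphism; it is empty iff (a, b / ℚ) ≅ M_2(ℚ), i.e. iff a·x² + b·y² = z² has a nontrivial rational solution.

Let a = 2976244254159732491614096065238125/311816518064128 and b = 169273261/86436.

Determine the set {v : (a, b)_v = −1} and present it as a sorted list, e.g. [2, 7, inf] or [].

[2, 17, 19, 31]

Mod squares: a ≡ 236366878, b ≡ 468901. Check v ∈ {∞, 2, 3, 5, 7, 11, 17, 19, 23, 29, 31, 37}.
v=29: a=29^3·(≡24), b=29^1·(≡13) mod 29; (24|29)=+1, (13|29)=+1; (−1)^{3·1·14}·(+1)^1·(+1)^3 = +1.
v=∞: 236366878 > 0 and 468901 > 0  ⇒  (a,b)_∞ = +1.
v=19: a=19^9·(≡7), b=19^3·(≡11) mod 19; (7|19)=+1, (11|19)=+1; (−1)^{9·3·9}·(+1)^3·(+1)^9 = -1.
v=7: a=7^-12·(≡5), b=7^-4·(≡3) mod 7; (5|7)=-1, (3|7)=-1; (−1)^{-12·-4·3}·(-1)^-4·(-1)^-12 = +1.
v=31: a=31^1·(≡10), b=31^0·(≡3) mod 31; (10|31)=+1, (3|31)=-1; (−1)^{1·0·15}·(+1)^0·(-1)^1 = -1.
v=23: a=23^4·(≡16), b=23^1·(≡3) mod 23; (16|23)=+1, (3|23)=+1; (−1)^{4·1·11}·(+1)^1·(+1)^4 = +1.
v=37: a=37^3·(≡31), b=37^1·(≡22) mod 37; (31|37)=-1, (22|37)=-1; (−1)^{3·1·18}·(-1)^1·(-1)^3 = +1.
v=2: v_2(a)=-11, v_2(b)=-2; units ≡ 7, 5 (mod 8); ε·ε+αω+βω = 1·0+-11·1+-2·0 ≡ 1  ⇒  (a,b)_2 = -1.
v=11: a=11^-1·(≡4), b=11^0·(≡4) mod 11; (4|11)=+1, (4|11)=+1; (−1)^{-1·0·5}·(+1)^0·(+1)^-1 = +1.
v=5: a=5^4·(≡2), b=5^0·(≡1) mod 5; (2|5)=-1, (1|5)=+1; (−1)^{4·0·2}·(-1)^0·(+1)^4 = +1.
v=17: a=17^1·(≡1), b=17^0·(≡12) mod 17; (1|17)=+1, (12|17)=-1; (−1)^{1·0·8}·(+1)^0·(-1)^1 = -1.
v=3: a=3^4·(≡1), b=3^-2·(≡1) mod 3; (1|3)=+1, (1|3)=+1; (−1)^{4·-2·1}·(+1)^-2·(+1)^4 = +1.
|Ram(236366878, 468901)| = 4, even; anisotropic at {2, 17, 19, 31}.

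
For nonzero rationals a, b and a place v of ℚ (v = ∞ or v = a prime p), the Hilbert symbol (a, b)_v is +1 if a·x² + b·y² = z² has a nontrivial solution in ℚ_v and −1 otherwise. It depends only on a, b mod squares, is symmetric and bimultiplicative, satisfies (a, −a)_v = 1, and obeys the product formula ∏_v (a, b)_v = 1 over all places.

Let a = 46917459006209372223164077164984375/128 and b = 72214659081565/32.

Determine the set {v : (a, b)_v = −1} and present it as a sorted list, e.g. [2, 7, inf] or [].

[2, 5, 11, 13, 29, 37]

(a, b) ≡ (102718, 35290970) mod (ℚ^×)²; places V = {2, 3, 5, 7, 11, 13, 17, 23, 29, 37, ∞}.
(a,b)_∞: sgn(102718)=+, sgn(35290970)=+, so +1.
(a,b)_17: α=6, u≡8; β=4, v≡12 (mod 17); (8|17)=+1, (12|17)=-1; sign (−1)^0·+1^4·-1^6 = +1.
(a,b)_5: α=6, u≡3; β=1, v≡4 (mod 5); (3|5)=-1, (4|5)=+1; sign (−1)^0·-1^1·+1^6 = -1.
(a,b)_13: α=2, u≡8; β=1, v≡4 (mod 13); (8|13)=-1, (4|13)=+1; sign (−1)^0·-1^1·+1^2 = -1.
(a,b)_7: α=5, u≡1; β=2, v≡4 (mod 7); (1|7)=+1, (4|7)=+1; sign (−1)^0·+1^2·+1^5 = +1.
(a,b)_11: α=3, u≡10; β=1, v≡6 (mod 11); (10|11)=-1, (6|11)=-1; sign (−1)^1·-1^1·-1^3 = -1.
(a,b)_37: α=2, u≡31; β=1, v≡17 (mod 37); (31|37)=-1, (17|37)=-1; sign (−1)^0·-1^1·-1^2 = -1.
(a,b)_3: α=4, u≡1; β=0, v≡2 (mod 3); (1|3)=+1, (2|3)=-1; sign (−1)^0·+1^0·-1^4 = +1.
(a,b)_2: α=-7, β=-5; u≡7, v≡5 (mod 8); ε(u)ε(v)=1·0, αω(v)=-7·1, βω(u)=-5·0; sum ≡ 1  ⇒  -1.
(a,b)_29: α=3, u≡16; β=1, v≡10 (mod 29); (16|29)=+1, (10|29)=-1; sign (−1)^0·+1^1·-1^3 = -1.
(a,b)_23: α=3, u≡13; β=1, v≡11 (mod 23); (13|23)=+1, (11|23)=-1; sign (−1)^1·+1^1·-1^3 = +1.
Ram(102718, 35290970) = {2, 5, 11, 13, 29, 37}; no ℚ_2-point on the conic.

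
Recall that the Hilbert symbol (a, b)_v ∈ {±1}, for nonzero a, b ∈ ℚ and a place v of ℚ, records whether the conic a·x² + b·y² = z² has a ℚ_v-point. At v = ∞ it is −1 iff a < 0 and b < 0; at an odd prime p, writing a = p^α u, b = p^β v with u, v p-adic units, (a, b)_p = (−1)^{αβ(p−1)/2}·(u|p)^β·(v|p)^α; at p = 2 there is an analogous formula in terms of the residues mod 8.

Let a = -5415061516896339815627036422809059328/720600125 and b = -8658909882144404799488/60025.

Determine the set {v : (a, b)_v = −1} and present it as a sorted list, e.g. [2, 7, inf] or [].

[5, 19, 37, inf]

(a, b) ≡ (-608465, -139403) mod (ℚ^×)²; places V = {2, 3, 5, 7, 11, 13, 19, 23, 29, 37, ∞}.
(a,b)_13: α=3, u≡5; β=2, v≡3 (mod 13); (5|13)=-1, (3|13)=+1; sign (−1)^0·-1^2·+1^3 = +1.
(a,b)_5: α=-3, u≡2; β=-2, v≡2 (mod 5); (2|5)=-1, (2|5)=-1; sign (−1)^0·-1^-2·-1^-3 = -1.
(a,b)_23: α=5, u≡6; β=3, v≡7 (mod 23); (6|23)=+1, (7|23)=-1; sign (−1)^1·+1^3·-1^5 = +1.
(a,b)_19: α=2, u≡15; β=1, v≡9 (mod 19); (15|19)=-1, (9|19)=+1; sign (−1)^0·-1^1·+1^2 = -1.
(a,b)_7: α=-8, u≡5; β=-4, v≡4 (mod 7); (5|7)=-1, (4|7)=+1; sign (−1)^0·-1^-4·+1^-8 = +1.
(a,b)_∞: sgn(-608465)=−, sgn(-139403)=−, so -1.
(a,b)_37: α=3, u≡32; β=2, v≡17 (mod 37); (32|37)=-1, (17|37)=-1; sign (−1)^0·-1^2·-1^3 = -1.
(a,b)_11: α=5, u≡9; β=3, v≡7 (mod 11); (9|11)=+1, (7|11)=-1; sign (−1)^1·+1^3·-1^5 = +1.
(a,b)_29: α=2, u≡6; β=1, v≡13 (mod 29); (6|29)=+1, (13|29)=+1; sign (−1)^0·+1^1·+1^2 = +1.
(a,b)_2: α=34, β=22; u≡7, v≡5 (mod 8); ε(u)ε(v)=1·0, αω(v)=34·1, βω(u)=22·0; sum ≡ 0  ⇒  +1.
(a,b)_3: α=2, u≡1; β=0, v≡1 (mod 3); (1|3)=+1, (1|3)=+1; sign (−1)^0·+1^0·+1^2 = +1.
Ram(-608465, -139403) = {5, 19, 37, ∞}; no ℚ_5-point on the conic.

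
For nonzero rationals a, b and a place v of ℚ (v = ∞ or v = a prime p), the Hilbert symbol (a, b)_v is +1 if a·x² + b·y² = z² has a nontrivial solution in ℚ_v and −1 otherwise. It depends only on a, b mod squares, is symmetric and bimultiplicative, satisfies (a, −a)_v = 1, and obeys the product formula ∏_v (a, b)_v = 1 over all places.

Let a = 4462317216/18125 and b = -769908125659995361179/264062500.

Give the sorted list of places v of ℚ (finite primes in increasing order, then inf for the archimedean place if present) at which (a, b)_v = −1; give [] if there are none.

[2, 3, 7, 37]

(a, b) ≡ (345506, -51) mod (ℚ^×)²; places V = {2, 3, 5, 7, 13, 17, 23, 29, 37, ∞}.
(a,b)_3: α=4, u≡2; β=7, v≡1 (mod 3); (2|3)=-1, (1|3)=+1; sign (−1)^0·-1^7·+1^4 = -1.
(a,b)_∞: sgn(345506)=+, sgn(-51)=−, so +1.
(a,b)_37: α=1, u≡29; β=2, v≡20 (mod 37); (29|37)=-1, (20|37)=-1; sign (−1)^0·-1^2·-1^1 = -1.
(a,b)_29: α=-1, u≡28; β=2, v≡25 (mod 29); (28|29)=+1, (25|29)=+1; sign (−1)^0·+1^2·+1^-1 = +1.
(a,b)_2: α=5, β=-2; u≡1, v≡5 (mod 8); ε(u)ε(v)=0·0, αω(v)=5·1, βω(u)=-2·0; sum ≡ 1  ⇒  -1.
(a,b)_17: α=2, u≡13; β=3, v≡6 (mod 17); (13|17)=+1, (6|17)=-1; sign (−1)^0·+1^3·-1^2 = +1.
(a,b)_23: α=1, u≡6; β=2, v≡9 (mod 23); (6|23)=+1, (9|23)=+1; sign (−1)^0·+1^2·+1^1 = +1.
(a,b)_5: α=-4, u≡4; β=-8, v≡1 (mod 5); (4|5)=+1, (1|5)=+1; sign (−1)^0·+1^-8·+1^-4 = +1.
(a,b)_7: α=1, u≡1; β=6, v≡3 (mod 7); (1|7)=+1, (3|7)=-1; sign (−1)^0·+1^6·-1^1 = -1.
(a,b)_13: α=0, u≡2; β=-2, v≡4 (mod 13); (2|13)=-1, (4|13)=+1; sign (−1)^0·-1^-2·+1^0 = +1.
(345506, -51 / ℚ) ramifies at {2, 3, 7, 37}: a division algebra.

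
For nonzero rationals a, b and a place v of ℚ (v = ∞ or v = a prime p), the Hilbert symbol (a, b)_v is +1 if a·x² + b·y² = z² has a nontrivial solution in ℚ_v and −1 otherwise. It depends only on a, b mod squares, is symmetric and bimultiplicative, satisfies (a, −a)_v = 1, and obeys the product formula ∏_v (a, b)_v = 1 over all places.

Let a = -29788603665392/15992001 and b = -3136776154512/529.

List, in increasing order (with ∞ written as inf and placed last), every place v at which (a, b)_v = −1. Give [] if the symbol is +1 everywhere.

[13, inf]

(a, b) ≡ (-143, -33) mod (ℚ^×)²; places V = {2, 3, 7, 11, 13, 23, 31, 41, 43, ∞}.
(a,b)_31: α=-2, u≡29; β=0, v≡17 (mod 31); (29|31)=-1, (17|31)=-1; sign (−1)^0·-1^0·-1^-2 = +1.
(a,b)_41: α=2, u≡16; β=0, v≡40 (mod 41); (16|41)=+1, (40|41)=+1; sign (−1)^0·+1^0·+1^2 = +1.
(a,b)_11: α=5, u≡3; β=5, v≡7 (mod 11); (3|11)=+1, (7|11)=-1; sign (−1)^1·+1^5·-1^5 = +1.
(a,b)_2: α=4, β=4; u≡1, v≡7 (mod 8); ε(u)ε(v)=0·1, αω(v)=4·0, βω(u)=4·0; sum ≡ 0  ⇒  +1.
(a,b)_13: α=1, u≡2; β=2, v≡2 (mod 13); (2|13)=-1, (2|13)=-1; sign (−1)^0·-1^2·-1^1 = -1.
(a,b)_23: α=2, u≡4; β=-2, v≡16 (mod 23); (4|23)=+1, (16|23)=+1; sign (−1)^0·+1^-2·+1^2 = +1.
(a,b)_43: α=-2, u≡39; β=0, v≡13 (mod 43); (39|43)=-1, (13|43)=+1; sign (−1)^0·-1^0·+1^-2 = +1.
(a,b)_∞: sgn(-143)=−, sgn(-33)=−, so -1.
(a,b)_3: α=-2, u≡1; β=1, v≡1 (mod 3); (1|3)=+1, (1|3)=+1; sign (−1)^0·+1^1·+1^-2 = +1.
(a,b)_7: α=0, u≡4; β=4, v≡4 (mod 7); (4|7)=+1, (4|7)=+1; sign (−1)^0·+1^4·+1^0 = +1.
|Ram(-143, -33)| = 2, even; anisotropic at {13, ∞}.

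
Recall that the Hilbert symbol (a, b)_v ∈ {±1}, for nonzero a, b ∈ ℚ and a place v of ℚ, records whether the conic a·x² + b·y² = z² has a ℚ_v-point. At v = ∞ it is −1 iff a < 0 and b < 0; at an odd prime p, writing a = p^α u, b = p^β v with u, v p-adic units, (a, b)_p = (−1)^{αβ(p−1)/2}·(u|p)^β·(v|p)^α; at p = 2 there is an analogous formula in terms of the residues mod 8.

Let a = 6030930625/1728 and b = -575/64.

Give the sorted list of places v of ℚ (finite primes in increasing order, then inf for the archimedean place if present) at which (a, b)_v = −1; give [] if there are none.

[17, 37]

Mod squares: a ≡ 54723, b ≡ -23. Check v ∈ {∞, 2, 3, 5, 17, 23, 29, 37}.
v=5: a=5^4·(≡3), b=5^2·(≡3) mod 5; (3|5)=-1, (3|5)=-1; (−1)^{4·2·2}·(-1)^2·(-1)^4 = +1.
v=37: a=37^1·(≡11), b=37^0·(≡2) mod 37; (11|37)=+1, (2|37)=-1; (−1)^{1·0·18}·(+1)^0·(-1)^1 = -1.
v=23: a=23^2·(≡18), b=23^1·(≡5) mod 23; (18|23)=+1, (5|23)=-1; (−1)^{2·1·11}·(+1)^1·(-1)^2 = +1.
v=29: a=29^1·(≡26), b=29^0·(≡25) mod 29; (26|29)=-1, (25|29)=+1; (−1)^{1·0·14}·(-1)^0·(+1)^1 = +1.
v=2: v_2(a)=-6, v_2(b)=-6; units ≡ 3, 1 (mod 8); ε·ε+αω+βω = 1·0+-6·0+-6·1 ≡ 0  ⇒  (a,b)_2 = +1.
v=17: a=17^1·(≡14), b=17^0·(≡12) mod 17; (14|17)=-1, (12|17)=-1; (−1)^{1·0·8}·(-1)^0·(-1)^1 = -1.
v=∞: 54723 > 0 and -23 < 0  ⇒  (a,b)_∞ = +1.
v=3: a=3^-3·(≡1), b=3^0·(≡1) mod 3; (1|3)=+1, (1|3)=+1; (−1)^{-3·0·1}·(+1)^0·(+1)^-3 = +1.
|Ram(54723, -23)| = 2, even; anisotropic at {17, 37}.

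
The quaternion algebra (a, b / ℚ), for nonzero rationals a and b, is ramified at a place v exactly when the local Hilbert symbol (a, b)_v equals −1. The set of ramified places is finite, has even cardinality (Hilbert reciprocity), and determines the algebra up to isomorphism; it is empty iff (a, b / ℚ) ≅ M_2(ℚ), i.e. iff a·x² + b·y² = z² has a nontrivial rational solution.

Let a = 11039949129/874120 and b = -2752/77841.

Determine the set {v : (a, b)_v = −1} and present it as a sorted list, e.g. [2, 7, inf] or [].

(a, b) ≡ (16770, -43) mod (ℚ^×)²; places V = {2, 3, 5, 11, 13, 29, 31, 41, 43, ∞}.
(a,b)_31: α=0, u≡3; β=-2, v≡2 (mod 31); (3|31)=-1, (2|31)=+1; sign (−1)^0·-1^-2·+1^0 = +1.
(a,b)_11: α=2, u≡7; β=0, v≡4 (mod 11); (7|11)=-1, (4|11)=+1; sign (−1)^0·-1^0·+1^2 = +1.
(a,b)_29: α=4, u≡18; β=0, v≡18 (mod 29); (18|29)=-1, (18|29)=-1; sign (−1)^0·-1^0·-1^4 = +1.
(a,b)_5: α=-1, u≡1; β=0, v≡3 (mod 5); (1|5)=+1, (3|5)=-1; sign (−1)^0·+1^0·-1^-1 = -1.
(a,b)_∞: sgn(16770)=+, sgn(-43)=−, so +1.
(a,b)_2: α=-3, β=6; u≡1, v≡5 (mod 8); ε(u)ε(v)=0·0, αω(v)=-3·1, βω(u)=6·0; sum ≡ 1  ⇒  -1.
(a,b)_13: α=-1, u≡10; β=0, v≡3 (mod 13); (10|13)=+1, (3|13)=+1; sign (−1)^0·+1^0·+1^-1 = +1.
(a,b)_3: α=1, u≡1; β=-4, v≡2 (mod 3); (1|3)=+1, (2|3)=-1; sign (−1)^0·+1^-4·-1^1 = -1.
(a,b)_41: α=-2, u≡16; β=0, v≡39 (mod 41); (16|41)=+1, (39|41)=+1; sign (−1)^0·+1^0·+1^-2 = +1.
(a,b)_43: α=1, u≡39; β=1, v≡2 (mod 43); (39|43)=-1, (2|43)=-1; sign (−1)^1·-1^1·-1^1 = -1.
(16770, -43 / ℚ) ramifies at {2, 3, 5, 43}: a division algebra.

[2, 3, 5, 43]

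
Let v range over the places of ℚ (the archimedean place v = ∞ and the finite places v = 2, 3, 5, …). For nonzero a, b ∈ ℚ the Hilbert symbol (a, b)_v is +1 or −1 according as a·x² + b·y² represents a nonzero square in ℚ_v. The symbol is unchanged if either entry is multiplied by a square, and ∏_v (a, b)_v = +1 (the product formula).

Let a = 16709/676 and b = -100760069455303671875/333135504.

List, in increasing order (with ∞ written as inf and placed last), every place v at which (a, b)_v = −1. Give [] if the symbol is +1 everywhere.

(a, b) ≡ (341, -24035) mod (ℚ^×)²; places V = {2, 3, 5, 7, 11, 13, 19, 23, 31, ∞}.
(a,b)_2: α=-2, β=-4; u≡5, v≡5 (mod 8); ε(u)ε(v)=0·0, αω(v)=-2·1, βω(u)=-4·1; sum ≡ 0  ⇒  +1.
(a,b)_13: α=-2, u≡1; β=-4, v≡2 (mod 13); (1|13)=+1, (2|13)=-1; sign (−1)^0·+1^-4·-1^-2 = +1.
(a,b)_3: α=0, u≡2; β=-6, v≡1 (mod 3); (2|3)=-1, (1|3)=+1; sign (−1)^0·-1^-6·+1^0 = +1.
(a,b)_31: α=1, u≡29; β=4, v≡13 (mod 31); (29|31)=-1, (13|31)=-1; sign (−1)^0·-1^4·-1^1 = -1.
(a,b)_11: α=1, u≡9; β=3, v≡4 (mod 11); (9|11)=+1, (4|11)=+1; sign (−1)^1·+1^3·+1^1 = -1.
(a,b)_23: α=0, u≡14; β=1, v≡1 (mod 23); (14|23)=-1, (1|23)=+1; sign (−1)^0·-1^1·+1^0 = -1.
(a,b)_5: α=0, u≡4; β=7, v≡2 (mod 5); (4|5)=+1, (2|5)=-1; sign (−1)^0·+1^7·-1^0 = +1.
(a,b)_∞: sgn(341)=+, sgn(-24035)=−, so +1.
(a,b)_19: α=0, u≡18; β=1, v≡12 (mod 19); (18|19)=-1, (12|19)=-1; sign (−1)^0·-1^1·-1^0 = -1.
(a,b)_7: α=2, u≡3; β=4, v≡5 (mod 7); (3|7)=-1, (5|7)=-1; sign (−1)^0·-1^4·-1^2 = +1.
(341, -24035 / ℚ) ramifies at {11, 19, 23, 31}: a division algebra.

[11, 19, 23, 31]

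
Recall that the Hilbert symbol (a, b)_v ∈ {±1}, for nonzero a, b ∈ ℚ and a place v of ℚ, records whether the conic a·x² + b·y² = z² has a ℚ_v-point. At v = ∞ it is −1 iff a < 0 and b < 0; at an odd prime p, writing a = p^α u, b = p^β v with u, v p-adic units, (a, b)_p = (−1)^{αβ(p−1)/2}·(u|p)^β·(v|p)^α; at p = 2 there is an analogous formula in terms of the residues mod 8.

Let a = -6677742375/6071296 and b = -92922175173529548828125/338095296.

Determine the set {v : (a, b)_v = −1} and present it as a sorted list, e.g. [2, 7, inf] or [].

[19, 23, 47, inf]

Mod squares: a ≡ -102695, b ≡ -59455. Check v ∈ {∞, 2, 3, 5, 7, 11, 17, 19, 23, 47}.
v=47: a=47^1·(≡24), b=47^3·(≡7) mod 47; (24|47)=+1, (7|47)=+1; (−1)^{1·3·23}·(+1)^3·(+1)^1 = -1.
v=∞: -102695 < 0 and -59455 < 0  ⇒  (a,b)_∞ = -1.
v=2: v_2(a)=-10, v_2(b)=-6; units ≡ 1, 1 (mod 8); ε·ε+αω+βω = 0·0+-10·0+-6·0 ≡ 0  ⇒  (a,b)_2 = +1.
v=17: a=17^2·(≡8), b=17^2·(≡10) mod 17; (8|17)=+1, (10|17)=-1; (−1)^{2·2·8}·(+1)^2·(-1)^2 = +1.
v=23: a=23^1·(≡14), b=23^3·(≡7) mod 23; (14|23)=-1, (7|23)=-1; (−1)^{1·3·11}·(-1)^3·(-1)^1 = -1.
v=5: a=5^3·(≡1), b=5^9·(≡1) mod 5; (1|5)=+1, (1|5)=+1; (−1)^{3·9·2}·(+1)^9·(+1)^3 = +1.
v=7: a=7^-2·(≡1), b=7^-2·(≡6) mod 7; (1|7)=+1, (6|7)=-1; (−1)^{-2·-2·3}·(+1)^-2·(-1)^-2 = +1.
v=3: a=3^2·(≡1), b=3^-4·(≡2) mod 3; (1|3)=+1, (2|3)=-1; (−1)^{2·-4·1}·(+1)^-4·(-1)^2 = +1.
v=19: a=19^1·(≡3), b=19^4·(≡14) mod 19; (3|19)=-1, (14|19)=-1; (−1)^{1·4·9}·(-1)^4·(-1)^1 = -1.
v=11: a=11^-2·(≡3), b=11^-3·(≡8) mod 11; (3|11)=+1, (8|11)=-1; (−1)^{-2·-3·5}·(+1)^-3·(-1)^-2 = +1.
(-102695, -59455 / ℚ) ramifies at {19, 23, 47, ∞}: a division algebra.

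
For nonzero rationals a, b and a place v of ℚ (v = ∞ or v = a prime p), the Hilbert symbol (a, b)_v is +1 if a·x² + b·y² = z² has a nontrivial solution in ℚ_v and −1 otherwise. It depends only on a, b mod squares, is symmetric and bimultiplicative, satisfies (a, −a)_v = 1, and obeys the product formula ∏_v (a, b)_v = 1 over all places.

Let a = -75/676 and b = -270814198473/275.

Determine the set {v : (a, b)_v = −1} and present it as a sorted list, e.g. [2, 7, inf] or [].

[11, 17, 29, inf]

(a, b) ≡ (-3, -4018443) mod (ℚ^×)²; places V = {2, 3, 5, 7, 11, 13, 17, 19, 29, 41, ∞}.
(a,b)_∞: sgn(-3)=−, sgn(-4018443)=−, so -1.
(a,b)_19: α=0, u≡7; β=1, v≡4 (mod 19); (7|19)=+1, (4|19)=+1; sign (−1)^0·+1^1·+1^0 = +1.
(a,b)_29: α=0, u≡11; β=1, v≡13 (mod 29); (11|29)=-1, (13|29)=+1; sign (−1)^0·-1^1·+1^0 = -1.
(a,b)_13: α=-2, u≡4; β=1, v≡3 (mod 13); (4|13)=+1, (3|13)=+1; sign (−1)^0·+1^1·+1^-2 = +1.
(a,b)_3: α=1, u≡2; β=3, v≡1 (mod 3); (2|3)=-1, (1|3)=+1; sign (−1)^1·-1^3·+1^1 = +1.
(a,b)_2: α=-2, β=0; u≡5, v≡5 (mod 8); ε(u)ε(v)=0·0, αω(v)=-2·1, βω(u)=0·1; sum ≡ 0  ⇒  +1.
(a,b)_7: α=0, u≡4; β=2, v≡3 (mod 7); (4|7)=+1, (3|7)=-1; sign (−1)^0·+1^2·-1^0 = +1.
(a,b)_17: α=0, u≡6; β=1, v≡5 (mod 17); (6|17)=-1, (5|17)=-1; sign (−1)^0·-1^1·-1^0 = -1.
(a,b)_5: α=2, u≡2; β=-2, v≡2 (mod 5); (2|5)=-1, (2|5)=-1; sign (−1)^0·-1^-2·-1^2 = +1.
(a,b)_41: α=0, u≡27; β=2, v≡18 (mod 41); (27|41)=-1, (18|41)=+1; sign (−1)^0·-1^2·+1^0 = +1.
(a,b)_11: α=0, u≡7; β=-1, v≡2 (mod 11); (7|11)=-1, (2|11)=-1; sign (−1)^0·-1^-1·-1^0 = -1.
(-3, -4018443 / ℚ) ramifies at {11, 17, 29, ∞}: a division algebra.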